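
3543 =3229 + 314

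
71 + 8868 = 8939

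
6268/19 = 6268/19=   329.89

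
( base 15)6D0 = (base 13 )91b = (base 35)195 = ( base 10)1545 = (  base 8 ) 3011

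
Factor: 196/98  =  2^1 = 2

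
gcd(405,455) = 5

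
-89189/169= - 89189/169  =  - 527.75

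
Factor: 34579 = 151^1*229^1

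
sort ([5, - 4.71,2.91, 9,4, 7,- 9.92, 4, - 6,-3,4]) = [ - 9.92, - 6 , - 4.71, - 3,  2.91,4  ,  4,4,5,7,9 ] 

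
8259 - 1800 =6459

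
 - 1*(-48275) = 48275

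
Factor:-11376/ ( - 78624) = 2^ ( - 1)*3^( - 1)*7^(  -  1 )*13^(-1)*79^1 =79/546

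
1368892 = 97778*14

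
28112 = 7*4016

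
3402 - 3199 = 203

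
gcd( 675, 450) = 225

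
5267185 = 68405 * 77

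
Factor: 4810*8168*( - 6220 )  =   -2^6*5^2*13^1*37^1*311^1*1021^1=- 244371857600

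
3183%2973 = 210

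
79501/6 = 79501/6 =13250.17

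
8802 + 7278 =16080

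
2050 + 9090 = 11140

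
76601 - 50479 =26122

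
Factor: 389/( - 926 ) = - 2^ ( - 1 )*389^1*463^( - 1)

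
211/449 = 211/449 = 0.47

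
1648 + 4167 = 5815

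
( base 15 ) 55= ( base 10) 80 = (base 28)2O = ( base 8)120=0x50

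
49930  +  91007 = 140937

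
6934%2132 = 538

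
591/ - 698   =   - 591/698 = - 0.85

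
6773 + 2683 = 9456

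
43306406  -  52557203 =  - 9250797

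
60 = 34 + 26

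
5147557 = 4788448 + 359109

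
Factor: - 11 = - 11^1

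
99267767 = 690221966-590954199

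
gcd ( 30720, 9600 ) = 1920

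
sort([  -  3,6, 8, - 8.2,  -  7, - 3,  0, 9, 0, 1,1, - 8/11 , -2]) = [-8.2, - 7, - 3 , - 3, - 2,- 8/11, 0, 0, 1,  1 , 6,  8 , 9] 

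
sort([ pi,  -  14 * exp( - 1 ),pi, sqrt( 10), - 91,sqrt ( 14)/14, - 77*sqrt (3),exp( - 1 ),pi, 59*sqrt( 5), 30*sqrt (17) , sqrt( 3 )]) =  [-77  *sqrt( 3), - 91,-14*exp( - 1),  sqrt( 14 ) /14,exp(-1), sqrt( 3 ),pi, pi,  pi, sqrt(10)  ,  30* sqrt( 17 ), 59*sqrt (5 ) ] 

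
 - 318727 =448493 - 767220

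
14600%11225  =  3375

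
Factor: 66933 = 3^3 * 37^1*67^1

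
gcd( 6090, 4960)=10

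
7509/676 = 11+73/676  =  11.11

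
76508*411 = 31444788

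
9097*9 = 81873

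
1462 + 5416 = 6878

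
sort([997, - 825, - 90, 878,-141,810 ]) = [ - 825, - 141 , -90,  810,878, 997] 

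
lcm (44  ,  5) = 220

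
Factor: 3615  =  3^1 * 5^1*241^1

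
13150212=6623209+6527003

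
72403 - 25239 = 47164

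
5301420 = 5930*894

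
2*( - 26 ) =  - 52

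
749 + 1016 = 1765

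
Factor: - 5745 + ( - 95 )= - 2^4*5^1*73^1 = - 5840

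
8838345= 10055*879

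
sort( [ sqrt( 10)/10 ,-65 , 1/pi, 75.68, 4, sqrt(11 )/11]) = [ - 65, sqrt( 11) /11,sqrt( 10 ) /10, 1/pi, 4 , 75.68]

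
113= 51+62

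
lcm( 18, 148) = 1332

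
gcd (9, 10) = 1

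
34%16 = 2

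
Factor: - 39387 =-3^1*19^1 *691^1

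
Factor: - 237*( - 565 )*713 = 3^1*  5^1*23^1*31^1 * 79^1*113^1 =95474265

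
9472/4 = 2368 = 2368.00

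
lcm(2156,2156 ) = 2156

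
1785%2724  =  1785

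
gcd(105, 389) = 1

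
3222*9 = 28998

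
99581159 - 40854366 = 58726793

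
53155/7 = 7593+4/7 =7593.57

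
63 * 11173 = 703899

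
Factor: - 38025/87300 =-2^( - 2 )*13^2 * 97^(-1) = - 169/388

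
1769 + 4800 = 6569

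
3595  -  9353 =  - 5758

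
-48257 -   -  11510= - 36747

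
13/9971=1/767 = 0.00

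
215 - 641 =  - 426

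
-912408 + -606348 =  - 1518756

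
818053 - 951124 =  - 133071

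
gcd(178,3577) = 1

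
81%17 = 13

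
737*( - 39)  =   - 28743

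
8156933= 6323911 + 1833022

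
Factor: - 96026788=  - 2^2* 11^1* 13^1*167879^1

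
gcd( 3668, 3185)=7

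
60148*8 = 481184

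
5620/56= 100  +  5/14 = 100.36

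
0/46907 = 0 = 0.00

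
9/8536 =9/8536 = 0.00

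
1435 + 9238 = 10673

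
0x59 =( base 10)89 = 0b1011001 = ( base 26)3B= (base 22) 41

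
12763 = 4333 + 8430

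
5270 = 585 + 4685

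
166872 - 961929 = - 795057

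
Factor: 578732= 2^2 * 7^1 *11^1 *1879^1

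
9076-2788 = 6288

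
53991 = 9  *5999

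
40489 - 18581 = 21908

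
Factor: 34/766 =17/383 = 17^1*383^ (-1)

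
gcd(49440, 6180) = 6180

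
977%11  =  9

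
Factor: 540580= 2^2*5^1*151^1*179^1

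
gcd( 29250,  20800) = 650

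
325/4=81 + 1/4=81.25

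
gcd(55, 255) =5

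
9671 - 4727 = 4944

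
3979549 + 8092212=12071761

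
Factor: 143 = 11^1*13^1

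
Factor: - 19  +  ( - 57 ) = - 2^2 *19^1 = - 76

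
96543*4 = 386172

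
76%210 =76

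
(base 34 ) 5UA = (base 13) 313B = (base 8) 15232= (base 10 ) 6810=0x1a9a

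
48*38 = 1824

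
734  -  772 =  - 38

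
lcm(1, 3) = 3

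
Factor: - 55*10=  - 550=- 2^1*5^2 * 11^1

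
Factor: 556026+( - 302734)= 2^2* 13^1*4871^1 =253292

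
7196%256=28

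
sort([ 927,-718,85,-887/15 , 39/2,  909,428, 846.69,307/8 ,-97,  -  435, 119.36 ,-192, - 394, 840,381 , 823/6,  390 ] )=[-718, -435,  -  394,-192, - 97, - 887/15, 39/2 , 307/8,  85 , 119.36 , 823/6, 381,390,428, 840, 846.69, 909, 927]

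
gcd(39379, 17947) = 1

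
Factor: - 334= - 2^1*167^1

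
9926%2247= 938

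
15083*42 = 633486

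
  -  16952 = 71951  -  88903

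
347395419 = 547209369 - 199813950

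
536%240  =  56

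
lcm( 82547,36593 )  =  3549521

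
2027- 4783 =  - 2756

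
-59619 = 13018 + -72637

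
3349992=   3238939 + 111053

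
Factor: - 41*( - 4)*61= 2^2* 41^1*61^1 = 10004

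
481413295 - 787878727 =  - 306465432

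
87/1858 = 87/1858 = 0.05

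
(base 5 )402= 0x66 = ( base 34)30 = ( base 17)60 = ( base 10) 102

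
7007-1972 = 5035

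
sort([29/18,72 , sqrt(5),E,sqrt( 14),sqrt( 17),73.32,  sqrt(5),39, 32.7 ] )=[ 29/18,  sqrt( 5),  sqrt(5 ),E, sqrt (14),sqrt( 17), 32.7, 39, 72,73.32] 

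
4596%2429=2167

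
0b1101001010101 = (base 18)12e9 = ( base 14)2657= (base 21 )F60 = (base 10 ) 6741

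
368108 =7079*52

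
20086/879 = 20086/879 = 22.85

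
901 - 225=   676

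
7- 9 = -2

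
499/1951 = 499/1951=0.26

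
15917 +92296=108213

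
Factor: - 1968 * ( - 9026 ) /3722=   2^4 * 3^1*41^1*1861^(-1 )*4513^1  =  8881584/1861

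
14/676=7/338 = 0.02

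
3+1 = 4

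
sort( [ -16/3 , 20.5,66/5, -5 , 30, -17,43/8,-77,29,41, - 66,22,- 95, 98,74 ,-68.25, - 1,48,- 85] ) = [ - 95, - 85, - 77, - 68.25, - 66,-17,-16/3, - 5,-1,43/8,66/5, 20.5, 22, 29,  30,  41,48, 74,98]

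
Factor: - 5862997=-7^2 * 119653^1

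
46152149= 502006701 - 455854552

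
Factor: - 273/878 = - 2^(-1 )*3^1  *7^1*13^1 * 439^(  -  1)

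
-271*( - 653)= 176963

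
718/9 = 79 + 7/9 = 79.78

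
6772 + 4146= 10918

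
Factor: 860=2^2*5^1 * 43^1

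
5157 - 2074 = 3083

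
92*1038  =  95496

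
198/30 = 33/5 = 6.60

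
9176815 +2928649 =12105464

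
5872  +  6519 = 12391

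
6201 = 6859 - 658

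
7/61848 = 7/61848=0.00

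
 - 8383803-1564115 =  - 9947918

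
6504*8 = 52032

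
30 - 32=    - 2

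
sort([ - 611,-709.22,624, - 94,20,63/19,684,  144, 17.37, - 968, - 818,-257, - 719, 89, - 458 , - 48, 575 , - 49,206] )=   [ - 968,- 818 ,-719,-709.22, - 611, - 458 ,- 257, - 94, - 49, - 48, 63/19,17.37,20, 89, 144, 206,575 , 624, 684]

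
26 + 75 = 101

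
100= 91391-91291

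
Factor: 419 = 419^1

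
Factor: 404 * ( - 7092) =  - 2865168= -2^4 * 3^2*101^1*197^1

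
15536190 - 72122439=  -  56586249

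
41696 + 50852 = 92548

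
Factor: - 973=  - 7^1*139^1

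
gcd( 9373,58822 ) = 1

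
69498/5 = 13899+3/5 = 13899.60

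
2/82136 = 1/41068 = 0.00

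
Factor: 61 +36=97^1 = 97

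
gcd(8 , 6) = 2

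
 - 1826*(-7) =12782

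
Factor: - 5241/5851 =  - 3^1*1747^1*5851^( - 1)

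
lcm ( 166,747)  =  1494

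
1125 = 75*15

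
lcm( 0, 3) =0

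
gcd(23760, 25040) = 80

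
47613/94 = 47613/94 = 506.52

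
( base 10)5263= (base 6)40211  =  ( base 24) 937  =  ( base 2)1010010001111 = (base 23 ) 9lj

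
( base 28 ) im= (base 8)1016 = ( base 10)526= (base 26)K6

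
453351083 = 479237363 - 25886280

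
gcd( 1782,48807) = 99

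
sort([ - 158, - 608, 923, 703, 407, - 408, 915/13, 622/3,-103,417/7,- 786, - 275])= [ -786, - 608,-408, - 275,-158, - 103, 417/7,  915/13,  622/3, 407, 703, 923] 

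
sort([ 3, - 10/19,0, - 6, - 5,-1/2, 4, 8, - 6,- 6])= [ - 6, - 6 , - 6, - 5, - 10/19, - 1/2, 0, 3, 4,8 ] 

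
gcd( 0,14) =14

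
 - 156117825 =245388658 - 401506483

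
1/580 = 1/580  =  0.00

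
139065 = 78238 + 60827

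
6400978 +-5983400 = 417578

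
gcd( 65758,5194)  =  98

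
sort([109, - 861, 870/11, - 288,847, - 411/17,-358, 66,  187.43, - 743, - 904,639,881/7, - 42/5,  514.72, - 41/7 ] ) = [ - 904 ,  -  861,-743,  -  358,-288, - 411/17, - 42/5, - 41/7,66,870/11, 109 , 881/7,  187.43, 514.72,  639,847] 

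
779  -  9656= - 8877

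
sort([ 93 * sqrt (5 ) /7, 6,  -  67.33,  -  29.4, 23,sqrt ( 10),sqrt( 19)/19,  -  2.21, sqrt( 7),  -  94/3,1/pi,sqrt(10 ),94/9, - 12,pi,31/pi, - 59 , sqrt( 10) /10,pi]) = [- 67.33, - 59, - 94/3, - 29.4, - 12,-2.21, sqrt( 19 )/19,sqrt( 10)/10,1/pi,sqrt (7 ), pi,pi,sqrt (10),sqrt(10),6,31/pi , 94/9, 23, 93*sqrt (5 ) /7]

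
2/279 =2/279= 0.01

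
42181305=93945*449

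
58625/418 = 140 + 105/418 = 140.25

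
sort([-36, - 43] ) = [ - 43, - 36]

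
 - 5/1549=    - 5/1549 = - 0.00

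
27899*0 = 0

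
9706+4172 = 13878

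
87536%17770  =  16456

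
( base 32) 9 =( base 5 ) 14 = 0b1001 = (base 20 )9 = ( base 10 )9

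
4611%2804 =1807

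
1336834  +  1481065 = 2817899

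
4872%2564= 2308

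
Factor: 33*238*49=384846 =2^1*3^1*7^3*11^1 * 17^1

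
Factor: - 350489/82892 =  - 2^(  -  2) * 23^( - 1)*389^1=- 389/92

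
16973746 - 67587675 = -50613929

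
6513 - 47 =6466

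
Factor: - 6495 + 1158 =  - 3^2*593^1= - 5337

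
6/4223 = 6/4223 = 0.00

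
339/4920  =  113/1640 = 0.07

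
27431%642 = 467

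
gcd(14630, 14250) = 190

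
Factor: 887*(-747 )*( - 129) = 85473981 = 3^3 * 43^1*83^1*887^1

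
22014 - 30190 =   -  8176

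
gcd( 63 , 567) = 63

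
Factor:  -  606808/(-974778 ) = 303404/487389 = 2^2*3^( - 1)*7^( - 1)*101^1 * 751^1 * 23209^( -1)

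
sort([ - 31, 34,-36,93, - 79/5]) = [ - 36, - 31, - 79/5,34,93 ] 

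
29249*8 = 233992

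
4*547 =2188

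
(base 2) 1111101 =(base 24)55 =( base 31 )41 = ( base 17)76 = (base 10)125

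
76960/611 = 125+45/47 = 125.96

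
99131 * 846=83864826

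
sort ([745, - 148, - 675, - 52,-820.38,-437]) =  [-820.38,  -  675, - 437, - 148, - 52, 745]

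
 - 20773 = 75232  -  96005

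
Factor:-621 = - 3^3 * 23^1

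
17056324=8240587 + 8815737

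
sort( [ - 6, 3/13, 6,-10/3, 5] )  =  [ - 6 , - 10/3,3/13,5,6 ]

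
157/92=1+ 65/92 =1.71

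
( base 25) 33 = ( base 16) 4E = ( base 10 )78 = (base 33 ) 2c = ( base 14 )58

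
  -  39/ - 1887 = 13/629  =  0.02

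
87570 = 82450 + 5120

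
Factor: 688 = 2^4*43^1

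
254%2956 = 254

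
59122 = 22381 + 36741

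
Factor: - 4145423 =-4145423^1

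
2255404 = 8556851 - 6301447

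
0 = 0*621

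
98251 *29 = 2849279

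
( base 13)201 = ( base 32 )AJ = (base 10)339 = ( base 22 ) f9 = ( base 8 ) 523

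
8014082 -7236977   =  777105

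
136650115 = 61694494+74955621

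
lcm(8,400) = 400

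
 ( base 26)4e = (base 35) 3d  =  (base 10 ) 118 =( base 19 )64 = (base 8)166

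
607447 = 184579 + 422868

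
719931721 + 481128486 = 1201060207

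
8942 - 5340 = 3602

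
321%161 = 160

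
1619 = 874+745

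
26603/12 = 2216+11/12 = 2216.92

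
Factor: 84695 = 5^1*13^1*1303^1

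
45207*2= 90414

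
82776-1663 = 81113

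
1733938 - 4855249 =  - 3121311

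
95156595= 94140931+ 1015664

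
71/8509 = 71/8509= 0.01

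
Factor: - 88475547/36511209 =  - 29491849/12170403 =-3^( - 2 )*7^( - 1 )*37^1*193181^( - 1 )*797077^1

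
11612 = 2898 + 8714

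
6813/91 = 74 + 79/91 = 74.87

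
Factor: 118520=2^3*5^1*2963^1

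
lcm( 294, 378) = 2646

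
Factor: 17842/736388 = 2^(  -  1) *11^1 * 227^ ( - 1) = 11/454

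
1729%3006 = 1729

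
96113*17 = 1633921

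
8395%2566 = 697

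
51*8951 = 456501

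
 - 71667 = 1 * ( - 71667)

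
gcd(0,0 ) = 0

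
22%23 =22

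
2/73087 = 2/73087 = 0.00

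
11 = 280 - 269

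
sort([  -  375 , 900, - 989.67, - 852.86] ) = [ - 989.67, - 852.86,-375,900] 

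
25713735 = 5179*4965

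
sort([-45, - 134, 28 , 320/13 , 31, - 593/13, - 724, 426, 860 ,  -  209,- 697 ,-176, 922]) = [- 724 , - 697,-209 , - 176, -134,  -  593/13, - 45, 320/13,28,31,426,860, 922 ] 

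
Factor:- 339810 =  - 2^1*3^1*5^1*47^1*241^1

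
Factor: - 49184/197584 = - 2^1*29^1*233^( - 1) =- 58/233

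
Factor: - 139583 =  - 97^1*1439^1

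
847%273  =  28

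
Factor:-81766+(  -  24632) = -2^1*3^2*23^1*257^1 = -  106398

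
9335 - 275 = 9060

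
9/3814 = 9/3814=0.00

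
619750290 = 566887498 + 52862792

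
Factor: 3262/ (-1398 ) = -3^( - 1) * 7^1 = - 7/3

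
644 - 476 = 168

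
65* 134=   8710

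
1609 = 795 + 814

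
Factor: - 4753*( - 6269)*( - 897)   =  -26727511629 = -3^1 * 7^2*13^1 * 23^1*97^1 *6269^1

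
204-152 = 52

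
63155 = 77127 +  - 13972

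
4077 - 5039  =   - 962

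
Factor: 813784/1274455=2^3*5^( -1 ) * 7^ ( - 1)*13^( - 1 )*2801^ ( - 1 )*101723^1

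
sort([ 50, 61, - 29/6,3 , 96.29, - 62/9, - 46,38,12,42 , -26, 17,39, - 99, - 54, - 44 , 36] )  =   [-99  ,-54, - 46, - 44, - 26,- 62/9, - 29/6, 3, 12,17,36,38,  39 , 42, 50, 61, 96.29 ]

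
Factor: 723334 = 2^1*397^1*911^1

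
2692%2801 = 2692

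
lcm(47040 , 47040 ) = 47040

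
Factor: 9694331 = 9694331^1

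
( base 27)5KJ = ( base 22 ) 8f2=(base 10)4204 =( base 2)1000001101100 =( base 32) 43c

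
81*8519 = 690039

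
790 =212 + 578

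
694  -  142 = 552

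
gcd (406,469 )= 7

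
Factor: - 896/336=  - 8/3  =  - 2^3*3^(- 1 ) 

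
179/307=179/307 = 0.58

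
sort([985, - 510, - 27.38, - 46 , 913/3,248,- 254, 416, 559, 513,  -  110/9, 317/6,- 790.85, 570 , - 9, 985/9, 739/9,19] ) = [  -  790.85, - 510,-254, - 46, - 27.38, - 110/9 ,  -  9,19,  317/6, 739/9,985/9, 248,913/3, 416, 513,559 , 570, 985]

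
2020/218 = 1010/109 = 9.27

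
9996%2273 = 904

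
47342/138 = 23671/69 = 343.06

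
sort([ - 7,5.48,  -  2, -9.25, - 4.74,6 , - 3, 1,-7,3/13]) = [ - 9.25, -7, - 7 , - 4.74, - 3,- 2,  3/13,1,5.48,  6 ] 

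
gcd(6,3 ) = 3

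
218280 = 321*680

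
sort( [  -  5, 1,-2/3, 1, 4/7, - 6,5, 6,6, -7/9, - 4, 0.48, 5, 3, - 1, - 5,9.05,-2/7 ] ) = [- 6, - 5, - 5, - 4,- 1, - 7/9,- 2/3, - 2/7, 0.48, 4/7, 1 , 1, 3,5, 5, 6,6, 9.05]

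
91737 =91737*1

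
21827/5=21827/5 = 4365.40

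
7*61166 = 428162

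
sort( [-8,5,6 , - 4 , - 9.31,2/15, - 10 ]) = [-10, -9.31 , - 8,  -  4, 2/15, 5, 6 ] 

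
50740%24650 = 1440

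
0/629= 0 =0.00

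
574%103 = 59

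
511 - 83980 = -83469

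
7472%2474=50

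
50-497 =-447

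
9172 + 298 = 9470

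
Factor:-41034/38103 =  - 2^1*7^1* 13^( - 1) =- 14/13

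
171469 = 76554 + 94915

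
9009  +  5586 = 14595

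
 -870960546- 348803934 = - 1219764480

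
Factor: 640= 2^7*5^1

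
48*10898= 523104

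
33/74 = 33/74 = 0.45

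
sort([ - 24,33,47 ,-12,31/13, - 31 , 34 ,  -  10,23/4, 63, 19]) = [ -31, - 24, - 12,  -  10, 31/13,  23/4, 19,  33,34,  47  ,  63]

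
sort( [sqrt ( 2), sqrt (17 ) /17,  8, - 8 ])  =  [  -  8,sqrt(17)/17,sqrt( 2 ),8 ] 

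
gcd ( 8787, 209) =1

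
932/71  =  13 + 9/71 = 13.13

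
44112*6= 264672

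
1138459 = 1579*721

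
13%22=13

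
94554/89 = 94554/89 =1062.40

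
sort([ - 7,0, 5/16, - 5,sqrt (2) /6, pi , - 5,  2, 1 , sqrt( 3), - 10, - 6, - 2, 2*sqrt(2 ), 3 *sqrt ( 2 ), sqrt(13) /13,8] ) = [ - 10, - 7, -6, - 5, - 5, - 2, 0,sqrt(2 )/6  ,  sqrt(13 )/13,5/16, 1, sqrt( 3),2, 2*sqrt(2 ),pi, 3*sqrt( 2 ),  8]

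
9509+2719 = 12228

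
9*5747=51723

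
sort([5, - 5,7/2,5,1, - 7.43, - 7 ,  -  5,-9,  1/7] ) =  [ - 9,-7.43,-7,-5, -5,1/7,1 , 7/2,5,5 ]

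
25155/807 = 31+46/269=31.17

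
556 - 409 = 147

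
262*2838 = 743556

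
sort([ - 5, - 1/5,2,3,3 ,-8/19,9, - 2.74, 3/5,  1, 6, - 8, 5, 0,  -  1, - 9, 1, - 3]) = [-9, - 8,-5, - 3,-2.74,  -  1, - 8/19,  -  1/5, 0, 3/5, 1, 1,  2, 3, 3,5, 6, 9] 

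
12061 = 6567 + 5494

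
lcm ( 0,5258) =0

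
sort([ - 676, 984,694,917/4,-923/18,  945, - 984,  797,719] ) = [ - 984, - 676, - 923/18,  917/4, 694,719,797,945,  984 ]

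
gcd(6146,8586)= 2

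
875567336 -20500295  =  855067041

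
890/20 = 89/2 =44.50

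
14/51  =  14/51  =  0.27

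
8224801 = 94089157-85864356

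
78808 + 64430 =143238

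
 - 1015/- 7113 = 1015/7113= 0.14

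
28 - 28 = 0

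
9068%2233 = 136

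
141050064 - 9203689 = 131846375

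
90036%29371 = 1923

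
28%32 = 28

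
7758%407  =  25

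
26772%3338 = 68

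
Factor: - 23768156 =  - 2^2*2129^1*2791^1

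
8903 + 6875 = 15778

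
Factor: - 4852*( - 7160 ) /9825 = 6948064/1965 = 2^5*3^( - 1 )*5^( - 1)*131^( - 1 )* 179^1*1213^1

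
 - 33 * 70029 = -2310957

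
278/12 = 139/6 =23.17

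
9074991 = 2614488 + 6460503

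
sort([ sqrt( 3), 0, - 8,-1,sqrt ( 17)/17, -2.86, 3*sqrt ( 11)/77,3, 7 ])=[ -8 ,-2.86, - 1,0,3*sqrt(11) /77 , sqrt( 17) /17,sqrt( 3 ),3,7] 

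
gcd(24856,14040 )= 104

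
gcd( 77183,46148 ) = 1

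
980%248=236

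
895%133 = 97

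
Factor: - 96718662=- 2^1* 3^2*5373259^1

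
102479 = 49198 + 53281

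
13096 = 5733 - - 7363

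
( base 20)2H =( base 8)71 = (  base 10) 57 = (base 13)45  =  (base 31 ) 1Q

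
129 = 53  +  76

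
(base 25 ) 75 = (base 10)180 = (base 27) 6i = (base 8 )264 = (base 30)60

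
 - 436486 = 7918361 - 8354847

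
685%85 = 5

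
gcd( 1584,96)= 48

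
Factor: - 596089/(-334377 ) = 3^ ( - 2 )*13^1*53^(-1)*701^( - 1 )*45853^1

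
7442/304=24 + 73/152 = 24.48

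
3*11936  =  35808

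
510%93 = 45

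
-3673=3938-7611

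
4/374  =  2/187 = 0.01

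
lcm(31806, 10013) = 540702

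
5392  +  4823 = 10215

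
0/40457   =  0 = 0.00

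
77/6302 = 77/6302=0.01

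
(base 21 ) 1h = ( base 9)42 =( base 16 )26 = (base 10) 38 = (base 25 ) 1d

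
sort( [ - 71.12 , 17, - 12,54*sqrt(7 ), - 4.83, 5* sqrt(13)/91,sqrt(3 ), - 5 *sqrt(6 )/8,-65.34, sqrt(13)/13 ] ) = [-71.12, - 65.34, - 12,- 4.83 , - 5*sqrt(6 ) /8,  5*sqrt(13 )/91, sqrt(13 )/13, sqrt (3 ),17,  54*sqrt(7 ) ] 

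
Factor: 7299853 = 11^1*269^1*2467^1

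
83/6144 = 83/6144 = 0.01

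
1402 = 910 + 492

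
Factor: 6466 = 2^1*53^1* 61^1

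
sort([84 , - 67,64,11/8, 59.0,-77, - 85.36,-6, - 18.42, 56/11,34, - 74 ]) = [-85.36, - 77, - 74, - 67 , - 18.42,- 6, 11/8,56/11,34,59.0,64, 84 ]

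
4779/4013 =1 + 766/4013 = 1.19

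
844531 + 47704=892235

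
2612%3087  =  2612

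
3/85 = 3/85 = 0.04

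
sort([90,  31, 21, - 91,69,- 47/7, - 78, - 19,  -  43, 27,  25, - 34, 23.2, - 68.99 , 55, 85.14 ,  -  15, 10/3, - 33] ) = [ - 91, - 78, - 68.99,-43,-34, -33, - 19, - 15,- 47/7,10/3, 21,23.2, 25, 27,31,  55,  69, 85.14, 90]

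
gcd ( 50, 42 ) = 2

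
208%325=208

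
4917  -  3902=1015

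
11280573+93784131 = 105064704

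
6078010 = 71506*85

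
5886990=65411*90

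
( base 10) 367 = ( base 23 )FM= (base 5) 2432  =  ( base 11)304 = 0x16f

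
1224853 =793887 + 430966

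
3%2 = 1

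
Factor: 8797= 19^1*463^1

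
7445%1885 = 1790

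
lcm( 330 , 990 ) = 990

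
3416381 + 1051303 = 4467684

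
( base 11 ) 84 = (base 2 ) 1011100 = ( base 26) 3E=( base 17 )57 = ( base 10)92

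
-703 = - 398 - 305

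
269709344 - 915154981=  - 645445637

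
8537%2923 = 2691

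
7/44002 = 1/6286 = 0.00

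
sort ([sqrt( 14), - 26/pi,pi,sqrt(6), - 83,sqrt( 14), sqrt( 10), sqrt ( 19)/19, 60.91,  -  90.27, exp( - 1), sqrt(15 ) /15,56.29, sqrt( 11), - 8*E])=[ - 90.27,-83, - 8*E,- 26/pi,sqrt( 19 ) /19,sqrt( 15)/15, exp( - 1),sqrt( 6),pi, sqrt( 10), sqrt( 11),sqrt( 14), sqrt( 14 ), 56.29 , 60.91 ]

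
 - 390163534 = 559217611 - 949381145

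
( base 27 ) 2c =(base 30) 26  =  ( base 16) 42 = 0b1000010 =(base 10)66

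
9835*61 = 599935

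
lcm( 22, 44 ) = 44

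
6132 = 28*219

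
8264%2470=854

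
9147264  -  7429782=1717482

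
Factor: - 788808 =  - 2^3 * 3^1*23^1*1429^1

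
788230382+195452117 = 983682499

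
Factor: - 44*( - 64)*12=2^10*3^1*11^1=33792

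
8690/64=4345/32= 135.78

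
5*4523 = 22615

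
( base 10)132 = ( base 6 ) 340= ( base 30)4C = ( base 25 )57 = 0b10000100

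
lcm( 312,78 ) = 312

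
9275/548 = 16 + 507/548=16.93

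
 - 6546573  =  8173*(-801)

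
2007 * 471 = 945297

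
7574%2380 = 434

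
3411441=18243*187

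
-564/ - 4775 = 564/4775 = 0.12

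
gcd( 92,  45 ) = 1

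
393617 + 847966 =1241583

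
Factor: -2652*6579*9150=-2^3 *3^4*5^2 * 13^1*17^2* 43^1* 61^1= - 159644698200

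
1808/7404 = 452/1851=0.24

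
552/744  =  23/31  =  0.74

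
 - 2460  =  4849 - 7309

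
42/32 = 21/16 = 1.31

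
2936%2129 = 807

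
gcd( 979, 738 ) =1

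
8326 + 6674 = 15000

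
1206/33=402/11 = 36.55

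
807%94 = 55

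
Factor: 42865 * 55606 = 2^1 *5^1*8573^1*27803^1 =2383551190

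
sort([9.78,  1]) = [1,9.78]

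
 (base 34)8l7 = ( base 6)114053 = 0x26f1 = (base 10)9969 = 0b10011011110001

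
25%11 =3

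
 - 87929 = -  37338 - 50591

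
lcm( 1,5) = 5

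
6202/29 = 6202/29 = 213.86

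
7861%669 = 502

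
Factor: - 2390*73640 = - 175999600 =- 2^4 * 5^2 * 7^1*239^1* 263^1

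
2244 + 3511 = 5755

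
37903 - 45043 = -7140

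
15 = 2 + 13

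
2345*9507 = 22293915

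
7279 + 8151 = 15430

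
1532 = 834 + 698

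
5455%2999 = 2456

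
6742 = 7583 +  - 841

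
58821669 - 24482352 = 34339317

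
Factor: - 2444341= - 2444341^1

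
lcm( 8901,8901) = 8901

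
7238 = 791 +6447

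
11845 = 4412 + 7433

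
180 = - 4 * (  -  45) 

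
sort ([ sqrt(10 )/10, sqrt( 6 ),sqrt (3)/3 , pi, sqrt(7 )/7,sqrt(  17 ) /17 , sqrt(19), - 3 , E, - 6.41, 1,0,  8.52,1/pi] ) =[ - 6.41, - 3 , 0,sqrt( 17)/17,  sqrt(10)/10,1/pi,sqrt(7)/7,sqrt( 3 )/3,1,sqrt( 6), E,pi,sqrt(19 ), 8.52] 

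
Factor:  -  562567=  - 457^1 * 1231^1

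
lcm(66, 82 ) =2706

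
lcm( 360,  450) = 1800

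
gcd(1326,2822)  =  34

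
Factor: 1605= 3^1*5^1*107^1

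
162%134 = 28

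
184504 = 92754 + 91750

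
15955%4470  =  2545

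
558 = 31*18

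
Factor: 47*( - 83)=-3901 =-  47^1*83^1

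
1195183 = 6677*179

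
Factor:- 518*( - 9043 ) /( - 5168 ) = -2342137/2584 = - 2^ (-3 )*7^1*17^( - 1)*19^( - 1 )*37^1 *9043^1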